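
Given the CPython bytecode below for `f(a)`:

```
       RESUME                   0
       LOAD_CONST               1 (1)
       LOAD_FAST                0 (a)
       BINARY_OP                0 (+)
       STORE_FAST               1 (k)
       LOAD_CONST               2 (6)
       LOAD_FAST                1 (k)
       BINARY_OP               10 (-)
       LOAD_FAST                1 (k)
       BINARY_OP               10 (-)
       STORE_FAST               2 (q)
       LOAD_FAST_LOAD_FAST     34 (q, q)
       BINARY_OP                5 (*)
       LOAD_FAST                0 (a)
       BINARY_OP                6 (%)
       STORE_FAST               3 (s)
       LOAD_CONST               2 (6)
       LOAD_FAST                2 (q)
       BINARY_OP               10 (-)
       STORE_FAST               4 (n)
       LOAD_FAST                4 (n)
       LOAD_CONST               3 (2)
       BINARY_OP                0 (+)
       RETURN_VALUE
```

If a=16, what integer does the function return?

LOAD_CONST → push 1. Stack: [1]
LOAD_FAST a → push 16. Stack: [1, 16]
BINARY_OP + → 1 + 16 = 17. Stack: [17]
STORE_FAST k → k=17. Stack: []
LOAD_CONST → push 6. Stack: [6]
LOAD_FAST k → push 17. Stack: [6, 17]
BINARY_OP - → 6 - 17 = -11. Stack: [-11]
LOAD_FAST k → push 17. Stack: [-11, 17]
BINARY_OP - → -11 - 17 = -28. Stack: [-28]
STORE_FAST q → q=-28. Stack: []
LOAD_FAST_LOAD_FAST q,q → push -28,-28. Stack: [-28, -28]
BINARY_OP * → -28 * -28 = 784. Stack: [784]
LOAD_FAST a → push 16. Stack: [784, 16]
BINARY_OP % → 784 % 16 = 0. Stack: [0]
STORE_FAST s → s=0. Stack: []
LOAD_CONST → push 6. Stack: [6]
LOAD_FAST q → push -28. Stack: [6, -28]
BINARY_OP - → 6 - -28 = 34. Stack: [34]
STORE_FAST n → n=34. Stack: []
LOAD_FAST n → push 34. Stack: [34]
LOAD_CONST → push 2. Stack: [34, 2]
BINARY_OP + → 34 + 2 = 36. Stack: [36]
RETURN_VALUE → return 36.

36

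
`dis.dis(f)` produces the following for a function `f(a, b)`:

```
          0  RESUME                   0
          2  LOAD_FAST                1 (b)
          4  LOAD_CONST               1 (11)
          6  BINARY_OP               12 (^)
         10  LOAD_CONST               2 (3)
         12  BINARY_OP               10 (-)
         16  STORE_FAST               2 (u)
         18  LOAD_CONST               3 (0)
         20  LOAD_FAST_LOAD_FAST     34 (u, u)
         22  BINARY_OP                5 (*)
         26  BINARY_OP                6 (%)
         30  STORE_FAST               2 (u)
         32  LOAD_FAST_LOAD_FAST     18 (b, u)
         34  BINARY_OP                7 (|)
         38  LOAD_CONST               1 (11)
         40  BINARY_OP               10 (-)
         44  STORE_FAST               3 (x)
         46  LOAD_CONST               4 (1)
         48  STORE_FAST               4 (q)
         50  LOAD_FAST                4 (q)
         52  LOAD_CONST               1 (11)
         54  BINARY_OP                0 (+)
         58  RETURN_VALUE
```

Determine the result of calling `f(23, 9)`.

12

LOAD_FAST b → push 9. Stack: [9]
LOAD_CONST → push 11. Stack: [9, 11]
BINARY_OP ^ → 9 ^ 11 = 2. Stack: [2]
LOAD_CONST → push 3. Stack: [2, 3]
BINARY_OP - → 2 - 3 = -1. Stack: [-1]
STORE_FAST u → u=-1. Stack: []
LOAD_CONST → push 0. Stack: [0]
LOAD_FAST_LOAD_FAST u,u → push -1,-1. Stack: [0, -1, -1]
BINARY_OP * → -1 * -1 = 1. Stack: [0, 1]
BINARY_OP % → 0 % 1 = 0. Stack: [0]
STORE_FAST u → u=0. Stack: []
LOAD_FAST_LOAD_FAST b,u → push 9,0. Stack: [9, 0]
BINARY_OP | → 9 | 0 = 9. Stack: [9]
LOAD_CONST → push 11. Stack: [9, 11]
BINARY_OP - → 9 - 11 = -2. Stack: [-2]
STORE_FAST x → x=-2. Stack: []
LOAD_CONST → push 1. Stack: [1]
STORE_FAST q → q=1. Stack: []
LOAD_FAST q → push 1. Stack: [1]
LOAD_CONST → push 11. Stack: [1, 11]
BINARY_OP + → 1 + 11 = 12. Stack: [12]
RETURN_VALUE → return 12.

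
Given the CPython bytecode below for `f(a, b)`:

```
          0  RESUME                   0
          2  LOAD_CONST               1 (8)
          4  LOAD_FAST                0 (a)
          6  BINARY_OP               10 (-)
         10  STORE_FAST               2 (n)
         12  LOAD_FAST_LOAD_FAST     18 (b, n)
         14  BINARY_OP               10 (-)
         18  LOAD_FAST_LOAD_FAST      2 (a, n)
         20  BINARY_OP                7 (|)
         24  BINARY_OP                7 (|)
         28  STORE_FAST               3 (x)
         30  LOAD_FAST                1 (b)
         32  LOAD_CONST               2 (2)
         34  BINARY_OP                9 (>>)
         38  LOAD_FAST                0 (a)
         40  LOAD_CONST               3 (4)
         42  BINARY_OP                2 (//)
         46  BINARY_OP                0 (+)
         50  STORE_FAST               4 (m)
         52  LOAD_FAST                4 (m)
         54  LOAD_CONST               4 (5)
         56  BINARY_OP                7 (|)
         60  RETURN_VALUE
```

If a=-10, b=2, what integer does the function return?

LOAD_CONST → push 8. Stack: [8]
LOAD_FAST a → push -10. Stack: [8, -10]
BINARY_OP - → 8 - -10 = 18. Stack: [18]
STORE_FAST n → n=18. Stack: []
LOAD_FAST_LOAD_FAST b,n → push 2,18. Stack: [2, 18]
BINARY_OP - → 2 - 18 = -16. Stack: [-16]
LOAD_FAST_LOAD_FAST a,n → push -10,18. Stack: [-16, -10, 18]
BINARY_OP | → -10 | 18 = -10. Stack: [-16, -10]
BINARY_OP | → -16 | -10 = -10. Stack: [-10]
STORE_FAST x → x=-10. Stack: []
LOAD_FAST b → push 2. Stack: [2]
LOAD_CONST → push 2. Stack: [2, 2]
BINARY_OP >> → 2 >> 2 = 0. Stack: [0]
LOAD_FAST a → push -10. Stack: [0, -10]
LOAD_CONST → push 4. Stack: [0, -10, 4]
BINARY_OP // → -10 // 4 = -3. Stack: [0, -3]
BINARY_OP + → 0 + -3 = -3. Stack: [-3]
STORE_FAST m → m=-3. Stack: []
LOAD_FAST m → push -3. Stack: [-3]
LOAD_CONST → push 5. Stack: [-3, 5]
BINARY_OP | → -3 | 5 = -3. Stack: [-3]
RETURN_VALUE → return -3.

-3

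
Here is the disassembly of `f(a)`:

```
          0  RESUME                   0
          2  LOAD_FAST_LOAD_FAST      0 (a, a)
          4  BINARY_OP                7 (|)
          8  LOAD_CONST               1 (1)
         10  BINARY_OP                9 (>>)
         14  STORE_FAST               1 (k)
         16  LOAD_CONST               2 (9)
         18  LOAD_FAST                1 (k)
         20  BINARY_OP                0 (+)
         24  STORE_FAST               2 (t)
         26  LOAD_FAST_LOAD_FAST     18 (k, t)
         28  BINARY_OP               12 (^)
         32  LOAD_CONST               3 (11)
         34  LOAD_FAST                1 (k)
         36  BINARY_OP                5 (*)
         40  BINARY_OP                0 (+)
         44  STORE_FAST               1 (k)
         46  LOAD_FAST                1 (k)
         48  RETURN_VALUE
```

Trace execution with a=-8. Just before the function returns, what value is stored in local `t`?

5

LOAD_FAST_LOAD_FAST a,a → push -8,-8. Stack: [-8, -8]
BINARY_OP | → -8 | -8 = -8. Stack: [-8]
LOAD_CONST → push 1. Stack: [-8, 1]
BINARY_OP >> → -8 >> 1 = -4. Stack: [-4]
STORE_FAST k → k=-4. Stack: []
LOAD_CONST → push 9. Stack: [9]
LOAD_FAST k → push -4. Stack: [9, -4]
BINARY_OP + → 9 + -4 = 5. Stack: [5]
STORE_FAST t → t=5. Stack: []
LOAD_FAST_LOAD_FAST k,t → push -4,5. Stack: [-4, 5]
BINARY_OP ^ → -4 ^ 5 = -7. Stack: [-7]
LOAD_CONST → push 11. Stack: [-7, 11]
LOAD_FAST k → push -4. Stack: [-7, 11, -4]
BINARY_OP * → 11 * -4 = -44. Stack: [-7, -44]
BINARY_OP + → -7 + -44 = -51. Stack: [-51]
STORE_FAST k → k=-51. Stack: []
LOAD_FAST k → push -51. Stack: [-51]
RETURN_VALUE → return -51.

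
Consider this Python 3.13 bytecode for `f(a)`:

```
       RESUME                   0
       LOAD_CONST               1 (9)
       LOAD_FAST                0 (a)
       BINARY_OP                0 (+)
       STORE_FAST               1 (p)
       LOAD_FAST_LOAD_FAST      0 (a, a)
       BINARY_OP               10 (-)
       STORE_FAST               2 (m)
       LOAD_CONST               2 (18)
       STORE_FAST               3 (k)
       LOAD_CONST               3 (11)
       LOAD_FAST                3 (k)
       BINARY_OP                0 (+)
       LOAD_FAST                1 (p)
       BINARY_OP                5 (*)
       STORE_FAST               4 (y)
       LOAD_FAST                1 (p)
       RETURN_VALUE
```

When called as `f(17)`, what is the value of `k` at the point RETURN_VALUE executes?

LOAD_CONST → push 9. Stack: [9]
LOAD_FAST a → push 17. Stack: [9, 17]
BINARY_OP + → 9 + 17 = 26. Stack: [26]
STORE_FAST p → p=26. Stack: []
LOAD_FAST_LOAD_FAST a,a → push 17,17. Stack: [17, 17]
BINARY_OP - → 17 - 17 = 0. Stack: [0]
STORE_FAST m → m=0. Stack: []
LOAD_CONST → push 18. Stack: [18]
STORE_FAST k → k=18. Stack: []
LOAD_CONST → push 11. Stack: [11]
LOAD_FAST k → push 18. Stack: [11, 18]
BINARY_OP + → 11 + 18 = 29. Stack: [29]
LOAD_FAST p → push 26. Stack: [29, 26]
BINARY_OP * → 29 * 26 = 754. Stack: [754]
STORE_FAST y → y=754. Stack: []
LOAD_FAST p → push 26. Stack: [26]
RETURN_VALUE → return 26.

18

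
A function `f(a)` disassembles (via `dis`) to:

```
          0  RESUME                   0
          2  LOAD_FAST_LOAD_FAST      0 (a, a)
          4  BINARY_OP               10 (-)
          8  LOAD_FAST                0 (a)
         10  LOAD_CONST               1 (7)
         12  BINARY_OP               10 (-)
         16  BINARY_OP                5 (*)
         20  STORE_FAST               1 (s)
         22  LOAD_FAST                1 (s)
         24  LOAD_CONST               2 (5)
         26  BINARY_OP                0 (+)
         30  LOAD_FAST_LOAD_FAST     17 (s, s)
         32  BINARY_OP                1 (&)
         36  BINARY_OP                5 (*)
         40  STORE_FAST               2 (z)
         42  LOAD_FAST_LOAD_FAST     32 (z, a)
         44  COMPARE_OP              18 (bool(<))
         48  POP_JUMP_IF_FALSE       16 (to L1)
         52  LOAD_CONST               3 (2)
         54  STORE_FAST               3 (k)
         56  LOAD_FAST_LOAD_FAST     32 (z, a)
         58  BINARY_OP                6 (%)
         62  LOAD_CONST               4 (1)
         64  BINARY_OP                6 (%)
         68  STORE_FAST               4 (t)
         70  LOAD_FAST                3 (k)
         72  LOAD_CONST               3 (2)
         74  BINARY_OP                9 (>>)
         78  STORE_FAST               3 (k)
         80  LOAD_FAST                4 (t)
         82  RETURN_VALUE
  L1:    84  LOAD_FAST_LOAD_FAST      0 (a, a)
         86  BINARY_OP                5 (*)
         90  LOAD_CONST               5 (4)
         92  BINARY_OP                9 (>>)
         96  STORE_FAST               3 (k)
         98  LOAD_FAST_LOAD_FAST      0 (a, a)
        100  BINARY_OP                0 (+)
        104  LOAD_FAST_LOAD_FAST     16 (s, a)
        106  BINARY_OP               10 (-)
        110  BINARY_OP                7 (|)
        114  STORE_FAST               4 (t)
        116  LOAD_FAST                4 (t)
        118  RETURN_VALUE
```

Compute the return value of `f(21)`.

0

LOAD_FAST_LOAD_FAST a,a → push 21,21. Stack: [21, 21]
BINARY_OP - → 21 - 21 = 0. Stack: [0]
LOAD_FAST a → push 21. Stack: [0, 21]
LOAD_CONST → push 7. Stack: [0, 21, 7]
BINARY_OP - → 21 - 7 = 14. Stack: [0, 14]
BINARY_OP * → 0 * 14 = 0. Stack: [0]
STORE_FAST s → s=0. Stack: []
LOAD_FAST s → push 0. Stack: [0]
LOAD_CONST → push 5. Stack: [0, 5]
BINARY_OP + → 0 + 5 = 5. Stack: [5]
LOAD_FAST_LOAD_FAST s,s → push 0,0. Stack: [5, 0, 0]
BINARY_OP & → 0 & 0 = 0. Stack: [5, 0]
BINARY_OP * → 5 * 0 = 0. Stack: [0]
STORE_FAST z → z=0. Stack: []
LOAD_FAST_LOAD_FAST z,a → push 0,21. Stack: [0, 21]
COMPARE_OP bool(<) → 0 vs 21 = True. Stack: [True]
POP_JUMP_IF_FALSE → pop True; no jump. Stack: []
LOAD_CONST → push 2. Stack: [2]
STORE_FAST k → k=2. Stack: []
LOAD_FAST_LOAD_FAST z,a → push 0,21. Stack: [0, 21]
BINARY_OP % → 0 % 21 = 0. Stack: [0]
LOAD_CONST → push 1. Stack: [0, 1]
BINARY_OP % → 0 % 1 = 0. Stack: [0]
STORE_FAST t → t=0. Stack: []
LOAD_FAST k → push 2. Stack: [2]
LOAD_CONST → push 2. Stack: [2, 2]
BINARY_OP >> → 2 >> 2 = 0. Stack: [0]
STORE_FAST k → k=0. Stack: []
LOAD_FAST t → push 0. Stack: [0]
RETURN_VALUE → return 0.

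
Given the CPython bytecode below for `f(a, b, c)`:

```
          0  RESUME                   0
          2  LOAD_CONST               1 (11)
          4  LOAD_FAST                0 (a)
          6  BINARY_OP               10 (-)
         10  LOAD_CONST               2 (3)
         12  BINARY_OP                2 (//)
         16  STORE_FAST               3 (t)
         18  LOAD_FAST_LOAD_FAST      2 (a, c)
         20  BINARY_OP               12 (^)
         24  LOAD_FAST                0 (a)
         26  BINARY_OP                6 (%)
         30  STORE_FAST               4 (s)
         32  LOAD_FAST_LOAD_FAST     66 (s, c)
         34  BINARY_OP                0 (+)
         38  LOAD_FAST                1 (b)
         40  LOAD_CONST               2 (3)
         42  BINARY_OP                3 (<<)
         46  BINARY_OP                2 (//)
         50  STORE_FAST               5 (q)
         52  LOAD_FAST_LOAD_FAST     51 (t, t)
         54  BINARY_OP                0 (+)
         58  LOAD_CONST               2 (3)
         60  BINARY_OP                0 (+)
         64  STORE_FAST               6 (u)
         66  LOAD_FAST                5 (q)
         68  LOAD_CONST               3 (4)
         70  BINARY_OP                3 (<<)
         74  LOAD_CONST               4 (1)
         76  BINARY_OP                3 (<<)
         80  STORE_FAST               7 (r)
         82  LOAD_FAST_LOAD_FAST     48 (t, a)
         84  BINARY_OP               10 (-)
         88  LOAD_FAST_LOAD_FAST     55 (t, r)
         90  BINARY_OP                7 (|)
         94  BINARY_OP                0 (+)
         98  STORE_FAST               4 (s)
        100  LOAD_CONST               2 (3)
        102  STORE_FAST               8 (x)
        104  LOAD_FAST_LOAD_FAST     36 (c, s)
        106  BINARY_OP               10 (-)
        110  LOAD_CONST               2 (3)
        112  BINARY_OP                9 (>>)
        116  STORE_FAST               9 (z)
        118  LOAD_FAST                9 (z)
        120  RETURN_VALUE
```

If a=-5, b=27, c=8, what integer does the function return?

-1

LOAD_CONST → push 11. Stack: [11]
LOAD_FAST a → push -5. Stack: [11, -5]
BINARY_OP - → 11 - -5 = 16. Stack: [16]
LOAD_CONST → push 3. Stack: [16, 3]
BINARY_OP // → 16 // 3 = 5. Stack: [5]
STORE_FAST t → t=5. Stack: []
LOAD_FAST_LOAD_FAST a,c → push -5,8. Stack: [-5, 8]
BINARY_OP ^ → -5 ^ 8 = -13. Stack: [-13]
LOAD_FAST a → push -5. Stack: [-13, -5]
BINARY_OP % → -13 % -5 = -3. Stack: [-3]
STORE_FAST s → s=-3. Stack: []
LOAD_FAST_LOAD_FAST s,c → push -3,8. Stack: [-3, 8]
BINARY_OP + → -3 + 8 = 5. Stack: [5]
LOAD_FAST b → push 27. Stack: [5, 27]
LOAD_CONST → push 3. Stack: [5, 27, 3]
BINARY_OP << → 27 << 3 = 216. Stack: [5, 216]
BINARY_OP // → 5 // 216 = 0. Stack: [0]
STORE_FAST q → q=0. Stack: []
LOAD_FAST_LOAD_FAST t,t → push 5,5. Stack: [5, 5]
BINARY_OP + → 5 + 5 = 10. Stack: [10]
LOAD_CONST → push 3. Stack: [10, 3]
BINARY_OP + → 10 + 3 = 13. Stack: [13]
STORE_FAST u → u=13. Stack: []
LOAD_FAST q → push 0. Stack: [0]
LOAD_CONST → push 4. Stack: [0, 4]
BINARY_OP << → 0 << 4 = 0. Stack: [0]
LOAD_CONST → push 1. Stack: [0, 1]
BINARY_OP << → 0 << 1 = 0. Stack: [0]
STORE_FAST r → r=0. Stack: []
LOAD_FAST_LOAD_FAST t,a → push 5,-5. Stack: [5, -5]
BINARY_OP - → 5 - -5 = 10. Stack: [10]
LOAD_FAST_LOAD_FAST t,r → push 5,0. Stack: [10, 5, 0]
BINARY_OP | → 5 | 0 = 5. Stack: [10, 5]
BINARY_OP + → 10 + 5 = 15. Stack: [15]
STORE_FAST s → s=15. Stack: []
LOAD_CONST → push 3. Stack: [3]
STORE_FAST x → x=3. Stack: []
LOAD_FAST_LOAD_FAST c,s → push 8,15. Stack: [8, 15]
BINARY_OP - → 8 - 15 = -7. Stack: [-7]
LOAD_CONST → push 3. Stack: [-7, 3]
BINARY_OP >> → -7 >> 3 = -1. Stack: [-1]
STORE_FAST z → z=-1. Stack: []
LOAD_FAST z → push -1. Stack: [-1]
RETURN_VALUE → return -1.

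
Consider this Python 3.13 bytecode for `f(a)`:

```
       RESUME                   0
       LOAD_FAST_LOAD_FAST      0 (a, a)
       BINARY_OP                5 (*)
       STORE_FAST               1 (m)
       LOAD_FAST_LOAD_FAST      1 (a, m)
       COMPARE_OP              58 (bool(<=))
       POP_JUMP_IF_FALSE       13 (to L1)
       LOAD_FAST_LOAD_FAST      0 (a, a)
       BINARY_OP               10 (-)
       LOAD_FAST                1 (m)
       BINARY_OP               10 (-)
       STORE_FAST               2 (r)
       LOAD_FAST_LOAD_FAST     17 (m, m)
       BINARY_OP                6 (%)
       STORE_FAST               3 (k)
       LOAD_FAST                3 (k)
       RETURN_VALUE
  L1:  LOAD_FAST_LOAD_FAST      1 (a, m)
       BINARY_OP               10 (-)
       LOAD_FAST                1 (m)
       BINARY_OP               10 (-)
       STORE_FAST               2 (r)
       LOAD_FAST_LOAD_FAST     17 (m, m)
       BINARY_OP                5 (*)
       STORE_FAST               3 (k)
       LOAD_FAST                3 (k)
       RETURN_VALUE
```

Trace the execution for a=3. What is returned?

0

LOAD_FAST_LOAD_FAST a,a → push 3,3. Stack: [3, 3]
BINARY_OP * → 3 * 3 = 9. Stack: [9]
STORE_FAST m → m=9. Stack: []
LOAD_FAST_LOAD_FAST a,m → push 3,9. Stack: [3, 9]
COMPARE_OP bool(<=) → 3 vs 9 = True. Stack: [True]
POP_JUMP_IF_FALSE → pop True; no jump. Stack: []
LOAD_FAST_LOAD_FAST a,a → push 3,3. Stack: [3, 3]
BINARY_OP - → 3 - 3 = 0. Stack: [0]
LOAD_FAST m → push 9. Stack: [0, 9]
BINARY_OP - → 0 - 9 = -9. Stack: [-9]
STORE_FAST r → r=-9. Stack: []
LOAD_FAST_LOAD_FAST m,m → push 9,9. Stack: [9, 9]
BINARY_OP % → 9 % 9 = 0. Stack: [0]
STORE_FAST k → k=0. Stack: []
LOAD_FAST k → push 0. Stack: [0]
RETURN_VALUE → return 0.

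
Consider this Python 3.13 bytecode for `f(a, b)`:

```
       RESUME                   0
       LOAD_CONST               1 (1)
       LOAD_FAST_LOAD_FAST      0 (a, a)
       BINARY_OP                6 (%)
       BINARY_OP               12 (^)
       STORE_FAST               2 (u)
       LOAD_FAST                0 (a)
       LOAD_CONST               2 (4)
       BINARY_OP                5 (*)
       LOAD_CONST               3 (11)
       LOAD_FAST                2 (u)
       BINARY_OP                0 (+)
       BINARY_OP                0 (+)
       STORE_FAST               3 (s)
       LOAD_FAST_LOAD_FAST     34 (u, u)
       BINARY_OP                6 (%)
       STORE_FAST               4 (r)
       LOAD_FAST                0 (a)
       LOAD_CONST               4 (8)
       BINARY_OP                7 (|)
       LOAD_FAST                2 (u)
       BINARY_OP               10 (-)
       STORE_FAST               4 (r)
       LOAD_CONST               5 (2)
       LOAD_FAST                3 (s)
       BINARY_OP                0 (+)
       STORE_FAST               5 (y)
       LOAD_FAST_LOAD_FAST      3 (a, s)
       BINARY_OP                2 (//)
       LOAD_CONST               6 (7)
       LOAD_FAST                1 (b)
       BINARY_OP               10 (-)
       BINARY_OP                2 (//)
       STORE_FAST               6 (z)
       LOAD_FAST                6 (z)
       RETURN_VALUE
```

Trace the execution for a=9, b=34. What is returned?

0

LOAD_CONST → push 1. Stack: [1]
LOAD_FAST_LOAD_FAST a,a → push 9,9. Stack: [1, 9, 9]
BINARY_OP % → 9 % 9 = 0. Stack: [1, 0]
BINARY_OP ^ → 1 ^ 0 = 1. Stack: [1]
STORE_FAST u → u=1. Stack: []
LOAD_FAST a → push 9. Stack: [9]
LOAD_CONST → push 4. Stack: [9, 4]
BINARY_OP * → 9 * 4 = 36. Stack: [36]
LOAD_CONST → push 11. Stack: [36, 11]
LOAD_FAST u → push 1. Stack: [36, 11, 1]
BINARY_OP + → 11 + 1 = 12. Stack: [36, 12]
BINARY_OP + → 36 + 12 = 48. Stack: [48]
STORE_FAST s → s=48. Stack: []
LOAD_FAST_LOAD_FAST u,u → push 1,1. Stack: [1, 1]
BINARY_OP % → 1 % 1 = 0. Stack: [0]
STORE_FAST r → r=0. Stack: []
LOAD_FAST a → push 9. Stack: [9]
LOAD_CONST → push 8. Stack: [9, 8]
BINARY_OP | → 9 | 8 = 9. Stack: [9]
LOAD_FAST u → push 1. Stack: [9, 1]
BINARY_OP - → 9 - 1 = 8. Stack: [8]
STORE_FAST r → r=8. Stack: []
LOAD_CONST → push 2. Stack: [2]
LOAD_FAST s → push 48. Stack: [2, 48]
BINARY_OP + → 2 + 48 = 50. Stack: [50]
STORE_FAST y → y=50. Stack: []
LOAD_FAST_LOAD_FAST a,s → push 9,48. Stack: [9, 48]
BINARY_OP // → 9 // 48 = 0. Stack: [0]
LOAD_CONST → push 7. Stack: [0, 7]
LOAD_FAST b → push 34. Stack: [0, 7, 34]
BINARY_OP - → 7 - 34 = -27. Stack: [0, -27]
BINARY_OP // → 0 // -27 = 0. Stack: [0]
STORE_FAST z → z=0. Stack: []
LOAD_FAST z → push 0. Stack: [0]
RETURN_VALUE → return 0.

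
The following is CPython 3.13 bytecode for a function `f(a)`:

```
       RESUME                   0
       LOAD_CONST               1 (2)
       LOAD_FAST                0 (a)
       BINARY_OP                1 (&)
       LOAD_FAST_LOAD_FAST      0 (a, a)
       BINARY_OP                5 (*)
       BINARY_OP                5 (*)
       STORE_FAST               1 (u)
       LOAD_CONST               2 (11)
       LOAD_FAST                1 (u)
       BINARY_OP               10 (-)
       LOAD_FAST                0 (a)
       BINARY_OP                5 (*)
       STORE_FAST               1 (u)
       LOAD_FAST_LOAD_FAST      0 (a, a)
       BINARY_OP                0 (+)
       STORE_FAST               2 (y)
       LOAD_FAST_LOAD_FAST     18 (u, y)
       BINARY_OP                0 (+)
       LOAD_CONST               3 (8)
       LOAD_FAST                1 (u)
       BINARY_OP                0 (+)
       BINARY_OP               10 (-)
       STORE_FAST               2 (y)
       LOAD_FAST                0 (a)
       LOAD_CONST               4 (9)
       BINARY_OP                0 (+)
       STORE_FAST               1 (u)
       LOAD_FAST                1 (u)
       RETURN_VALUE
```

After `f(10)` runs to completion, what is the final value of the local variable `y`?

LOAD_CONST → push 2. Stack: [2]
LOAD_FAST a → push 10. Stack: [2, 10]
BINARY_OP & → 2 & 10 = 2. Stack: [2]
LOAD_FAST_LOAD_FAST a,a → push 10,10. Stack: [2, 10, 10]
BINARY_OP * → 10 * 10 = 100. Stack: [2, 100]
BINARY_OP * → 2 * 100 = 200. Stack: [200]
STORE_FAST u → u=200. Stack: []
LOAD_CONST → push 11. Stack: [11]
LOAD_FAST u → push 200. Stack: [11, 200]
BINARY_OP - → 11 - 200 = -189. Stack: [-189]
LOAD_FAST a → push 10. Stack: [-189, 10]
BINARY_OP * → -189 * 10 = -1890. Stack: [-1890]
STORE_FAST u → u=-1890. Stack: []
LOAD_FAST_LOAD_FAST a,a → push 10,10. Stack: [10, 10]
BINARY_OP + → 10 + 10 = 20. Stack: [20]
STORE_FAST y → y=20. Stack: []
LOAD_FAST_LOAD_FAST u,y → push -1890,20. Stack: [-1890, 20]
BINARY_OP + → -1890 + 20 = -1870. Stack: [-1870]
LOAD_CONST → push 8. Stack: [-1870, 8]
LOAD_FAST u → push -1890. Stack: [-1870, 8, -1890]
BINARY_OP + → 8 + -1890 = -1882. Stack: [-1870, -1882]
BINARY_OP - → -1870 - -1882 = 12. Stack: [12]
STORE_FAST y → y=12. Stack: []
LOAD_FAST a → push 10. Stack: [10]
LOAD_CONST → push 9. Stack: [10, 9]
BINARY_OP + → 10 + 9 = 19. Stack: [19]
STORE_FAST u → u=19. Stack: []
LOAD_FAST u → push 19. Stack: [19]
RETURN_VALUE → return 19.

12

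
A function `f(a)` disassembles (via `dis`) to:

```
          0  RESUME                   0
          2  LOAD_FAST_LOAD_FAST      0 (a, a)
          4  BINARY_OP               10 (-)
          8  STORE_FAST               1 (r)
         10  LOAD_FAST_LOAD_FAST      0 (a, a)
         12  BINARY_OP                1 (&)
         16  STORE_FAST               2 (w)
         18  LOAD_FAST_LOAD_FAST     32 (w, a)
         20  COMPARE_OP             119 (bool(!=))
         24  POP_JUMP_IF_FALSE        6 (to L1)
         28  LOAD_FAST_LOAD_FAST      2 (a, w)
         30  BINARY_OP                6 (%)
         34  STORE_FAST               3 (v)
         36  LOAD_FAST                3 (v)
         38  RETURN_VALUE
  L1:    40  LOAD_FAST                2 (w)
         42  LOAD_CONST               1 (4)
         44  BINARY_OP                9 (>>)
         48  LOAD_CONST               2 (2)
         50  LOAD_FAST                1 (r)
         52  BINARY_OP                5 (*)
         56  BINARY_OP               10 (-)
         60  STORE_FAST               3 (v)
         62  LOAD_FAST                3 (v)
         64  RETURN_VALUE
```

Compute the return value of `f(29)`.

LOAD_FAST_LOAD_FAST a,a → push 29,29. Stack: [29, 29]
BINARY_OP - → 29 - 29 = 0. Stack: [0]
STORE_FAST r → r=0. Stack: []
LOAD_FAST_LOAD_FAST a,a → push 29,29. Stack: [29, 29]
BINARY_OP & → 29 & 29 = 29. Stack: [29]
STORE_FAST w → w=29. Stack: []
LOAD_FAST_LOAD_FAST w,a → push 29,29. Stack: [29, 29]
COMPARE_OP bool(!=) → 29 vs 29 = False. Stack: [False]
POP_JUMP_IF_FALSE → pop False; jump. Stack: []
LOAD_FAST w → push 29. Stack: [29]
LOAD_CONST → push 4. Stack: [29, 4]
BINARY_OP >> → 29 >> 4 = 1. Stack: [1]
LOAD_CONST → push 2. Stack: [1, 2]
LOAD_FAST r → push 0. Stack: [1, 2, 0]
BINARY_OP * → 2 * 0 = 0. Stack: [1, 0]
BINARY_OP - → 1 - 0 = 1. Stack: [1]
STORE_FAST v → v=1. Stack: []
LOAD_FAST v → push 1. Stack: [1]
RETURN_VALUE → return 1.

1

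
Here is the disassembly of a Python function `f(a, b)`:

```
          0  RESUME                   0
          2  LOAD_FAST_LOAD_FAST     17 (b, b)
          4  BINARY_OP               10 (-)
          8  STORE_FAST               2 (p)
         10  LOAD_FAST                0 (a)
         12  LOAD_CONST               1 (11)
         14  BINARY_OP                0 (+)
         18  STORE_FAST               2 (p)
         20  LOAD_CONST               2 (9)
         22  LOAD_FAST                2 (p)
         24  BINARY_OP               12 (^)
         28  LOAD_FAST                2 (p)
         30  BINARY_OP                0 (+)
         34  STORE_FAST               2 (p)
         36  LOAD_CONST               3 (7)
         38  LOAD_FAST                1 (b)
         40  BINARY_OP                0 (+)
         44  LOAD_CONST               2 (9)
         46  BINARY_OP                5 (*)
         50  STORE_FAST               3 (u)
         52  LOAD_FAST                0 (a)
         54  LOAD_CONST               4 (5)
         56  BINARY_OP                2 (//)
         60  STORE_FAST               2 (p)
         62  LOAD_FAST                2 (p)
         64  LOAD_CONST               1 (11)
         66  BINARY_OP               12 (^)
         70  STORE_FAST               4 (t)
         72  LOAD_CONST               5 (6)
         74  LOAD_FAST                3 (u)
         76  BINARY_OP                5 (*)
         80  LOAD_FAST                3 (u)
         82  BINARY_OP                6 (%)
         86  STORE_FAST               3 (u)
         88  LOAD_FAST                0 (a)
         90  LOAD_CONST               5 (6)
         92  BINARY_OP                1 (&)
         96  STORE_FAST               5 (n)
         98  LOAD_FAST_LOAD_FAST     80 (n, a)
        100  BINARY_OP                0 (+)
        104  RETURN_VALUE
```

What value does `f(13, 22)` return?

17

LOAD_FAST_LOAD_FAST b,b → push 22,22. Stack: [22, 22]
BINARY_OP - → 22 - 22 = 0. Stack: [0]
STORE_FAST p → p=0. Stack: []
LOAD_FAST a → push 13. Stack: [13]
LOAD_CONST → push 11. Stack: [13, 11]
BINARY_OP + → 13 + 11 = 24. Stack: [24]
STORE_FAST p → p=24. Stack: []
LOAD_CONST → push 9. Stack: [9]
LOAD_FAST p → push 24. Stack: [9, 24]
BINARY_OP ^ → 9 ^ 24 = 17. Stack: [17]
LOAD_FAST p → push 24. Stack: [17, 24]
BINARY_OP + → 17 + 24 = 41. Stack: [41]
STORE_FAST p → p=41. Stack: []
LOAD_CONST → push 7. Stack: [7]
LOAD_FAST b → push 22. Stack: [7, 22]
BINARY_OP + → 7 + 22 = 29. Stack: [29]
LOAD_CONST → push 9. Stack: [29, 9]
BINARY_OP * → 29 * 9 = 261. Stack: [261]
STORE_FAST u → u=261. Stack: []
LOAD_FAST a → push 13. Stack: [13]
LOAD_CONST → push 5. Stack: [13, 5]
BINARY_OP // → 13 // 5 = 2. Stack: [2]
STORE_FAST p → p=2. Stack: []
LOAD_FAST p → push 2. Stack: [2]
LOAD_CONST → push 11. Stack: [2, 11]
BINARY_OP ^ → 2 ^ 11 = 9. Stack: [9]
STORE_FAST t → t=9. Stack: []
LOAD_CONST → push 6. Stack: [6]
LOAD_FAST u → push 261. Stack: [6, 261]
BINARY_OP * → 6 * 261 = 1566. Stack: [1566]
LOAD_FAST u → push 261. Stack: [1566, 261]
BINARY_OP % → 1566 % 261 = 0. Stack: [0]
STORE_FAST u → u=0. Stack: []
LOAD_FAST a → push 13. Stack: [13]
LOAD_CONST → push 6. Stack: [13, 6]
BINARY_OP & → 13 & 6 = 4. Stack: [4]
STORE_FAST n → n=4. Stack: []
LOAD_FAST_LOAD_FAST n,a → push 4,13. Stack: [4, 13]
BINARY_OP + → 4 + 13 = 17. Stack: [17]
RETURN_VALUE → return 17.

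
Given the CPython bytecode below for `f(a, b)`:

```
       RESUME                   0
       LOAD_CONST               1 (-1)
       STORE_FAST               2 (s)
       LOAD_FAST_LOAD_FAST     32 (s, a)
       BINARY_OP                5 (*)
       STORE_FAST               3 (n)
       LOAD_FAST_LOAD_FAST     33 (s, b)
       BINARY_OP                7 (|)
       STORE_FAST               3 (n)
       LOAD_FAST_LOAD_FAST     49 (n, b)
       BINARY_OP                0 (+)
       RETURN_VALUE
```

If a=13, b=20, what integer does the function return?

19

LOAD_CONST → push -1. Stack: [-1]
STORE_FAST s → s=-1. Stack: []
LOAD_FAST_LOAD_FAST s,a → push -1,13. Stack: [-1, 13]
BINARY_OP * → -1 * 13 = -13. Stack: [-13]
STORE_FAST n → n=-13. Stack: []
LOAD_FAST_LOAD_FAST s,b → push -1,20. Stack: [-1, 20]
BINARY_OP | → -1 | 20 = -1. Stack: [-1]
STORE_FAST n → n=-1. Stack: []
LOAD_FAST_LOAD_FAST n,b → push -1,20. Stack: [-1, 20]
BINARY_OP + → -1 + 20 = 19. Stack: [19]
RETURN_VALUE → return 19.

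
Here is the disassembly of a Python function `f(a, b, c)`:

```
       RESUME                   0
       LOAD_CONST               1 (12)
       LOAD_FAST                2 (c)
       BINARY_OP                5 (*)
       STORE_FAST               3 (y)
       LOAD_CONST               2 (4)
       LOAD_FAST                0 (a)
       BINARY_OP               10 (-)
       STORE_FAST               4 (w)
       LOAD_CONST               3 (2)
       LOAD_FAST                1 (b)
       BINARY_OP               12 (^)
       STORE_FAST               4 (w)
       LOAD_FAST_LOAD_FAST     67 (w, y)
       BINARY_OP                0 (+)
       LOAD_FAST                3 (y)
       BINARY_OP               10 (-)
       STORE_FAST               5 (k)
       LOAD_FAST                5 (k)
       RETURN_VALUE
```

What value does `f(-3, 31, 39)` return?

29

LOAD_CONST → push 12. Stack: [12]
LOAD_FAST c → push 39. Stack: [12, 39]
BINARY_OP * → 12 * 39 = 468. Stack: [468]
STORE_FAST y → y=468. Stack: []
LOAD_CONST → push 4. Stack: [4]
LOAD_FAST a → push -3. Stack: [4, -3]
BINARY_OP - → 4 - -3 = 7. Stack: [7]
STORE_FAST w → w=7. Stack: []
LOAD_CONST → push 2. Stack: [2]
LOAD_FAST b → push 31. Stack: [2, 31]
BINARY_OP ^ → 2 ^ 31 = 29. Stack: [29]
STORE_FAST w → w=29. Stack: []
LOAD_FAST_LOAD_FAST w,y → push 29,468. Stack: [29, 468]
BINARY_OP + → 29 + 468 = 497. Stack: [497]
LOAD_FAST y → push 468. Stack: [497, 468]
BINARY_OP - → 497 - 468 = 29. Stack: [29]
STORE_FAST k → k=29. Stack: []
LOAD_FAST k → push 29. Stack: [29]
RETURN_VALUE → return 29.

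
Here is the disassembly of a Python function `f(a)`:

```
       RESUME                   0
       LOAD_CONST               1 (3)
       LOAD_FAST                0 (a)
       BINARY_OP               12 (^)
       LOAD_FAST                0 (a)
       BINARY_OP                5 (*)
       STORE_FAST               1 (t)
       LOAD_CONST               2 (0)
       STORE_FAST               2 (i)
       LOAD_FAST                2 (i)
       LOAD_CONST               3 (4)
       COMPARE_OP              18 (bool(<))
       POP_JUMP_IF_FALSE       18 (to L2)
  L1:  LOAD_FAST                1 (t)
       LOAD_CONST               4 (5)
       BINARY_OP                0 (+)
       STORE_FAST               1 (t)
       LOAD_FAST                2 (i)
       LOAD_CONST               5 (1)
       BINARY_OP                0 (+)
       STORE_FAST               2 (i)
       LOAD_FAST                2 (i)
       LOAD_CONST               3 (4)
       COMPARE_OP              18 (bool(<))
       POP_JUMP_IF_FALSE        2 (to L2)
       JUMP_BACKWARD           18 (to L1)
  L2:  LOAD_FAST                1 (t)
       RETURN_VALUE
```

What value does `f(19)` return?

324

LOAD_CONST → push 3. Stack: [3]
LOAD_FAST a → push 19. Stack: [3, 19]
BINARY_OP ^ → 3 ^ 19 = 16. Stack: [16]
LOAD_FAST a → push 19. Stack: [16, 19]
BINARY_OP * → 16 * 19 = 304. Stack: [304]
STORE_FAST t → t=304. Stack: []
LOAD_CONST → push 0. Stack: [0]
STORE_FAST i → i=0. Stack: []
LOAD_FAST i → push 0. Stack: [0]
LOAD_CONST → push 4. Stack: [0, 4]
COMPARE_OP bool(<) → 0 vs 4 = True. Stack: [True]
POP_JUMP_IF_FALSE → pop True; no jump. Stack: []
LOAD_FAST t → push 304. Stack: [304]
LOAD_CONST → push 5. Stack: [304, 5]
BINARY_OP + → 304 + 5 = 309. Stack: [309]
STORE_FAST t → t=309. Stack: []
LOAD_FAST i → push 0. Stack: [0]
LOAD_CONST → push 1. Stack: [0, 1]
BINARY_OP + → 0 + 1 = 1. Stack: [1]
STORE_FAST i → i=1. Stack: []
LOAD_FAST i → push 1. Stack: [1]
LOAD_CONST → push 4. Stack: [1, 4]
COMPARE_OP bool(<) → 1 vs 4 = True. Stack: [True]
POP_JUMP_IF_FALSE → pop True; no jump. Stack: []
LOAD_FAST t → push 309. Stack: [309]
LOAD_CONST → push 5. Stack: [309, 5]
BINARY_OP + → 309 + 5 = 314. Stack: [314]
STORE_FAST t → t=314. Stack: []
LOAD_FAST i → push 1. Stack: [1]
LOAD_CONST → push 1. Stack: [1, 1]
BINARY_OP + → 1 + 1 = 2. Stack: [2]
STORE_FAST i → i=2. Stack: []
LOAD_FAST i → push 2. Stack: [2]
LOAD_CONST → push 4. Stack: [2, 4]
COMPARE_OP bool(<) → 2 vs 4 = True. Stack: [True]
POP_JUMP_IF_FALSE → pop True; no jump. Stack: []
LOAD_FAST t → push 314. Stack: [314]
LOAD_CONST → push 5. Stack: [314, 5]
BINARY_OP + → 314 + 5 = 319. Stack: [319]
STORE_FAST t → t=319. Stack: []
LOAD_FAST i → push 2. Stack: [2]
LOAD_CONST → push 1. Stack: [2, 1]
BINARY_OP + → 2 + 1 = 3. Stack: [3]
STORE_FAST i → i=3. Stack: []
LOAD_FAST i → push 3. Stack: [3]
LOAD_CONST → push 4. Stack: [3, 4]
COMPARE_OP bool(<) → 3 vs 4 = True. Stack: [True]
POP_JUMP_IF_FALSE → pop True; no jump. Stack: []
LOAD_FAST t → push 319. Stack: [319]
LOAD_CONST → push 5. Stack: [319, 5]
BINARY_OP + → 319 + 5 = 324. Stack: [324]
STORE_FAST t → t=324. Stack: []
LOAD_FAST i → push 3. Stack: [3]
LOAD_CONST → push 1. Stack: [3, 1]
BINARY_OP + → 3 + 1 = 4. Stack: [4]
STORE_FAST i → i=4. Stack: []
LOAD_FAST i → push 4. Stack: [4]
LOAD_CONST → push 4. Stack: [4, 4]
COMPARE_OP bool(<) → 4 vs 4 = False. Stack: [False]
POP_JUMP_IF_FALSE → pop False; jump. Stack: []
LOAD_FAST t → push 324. Stack: [324]
RETURN_VALUE → return 324.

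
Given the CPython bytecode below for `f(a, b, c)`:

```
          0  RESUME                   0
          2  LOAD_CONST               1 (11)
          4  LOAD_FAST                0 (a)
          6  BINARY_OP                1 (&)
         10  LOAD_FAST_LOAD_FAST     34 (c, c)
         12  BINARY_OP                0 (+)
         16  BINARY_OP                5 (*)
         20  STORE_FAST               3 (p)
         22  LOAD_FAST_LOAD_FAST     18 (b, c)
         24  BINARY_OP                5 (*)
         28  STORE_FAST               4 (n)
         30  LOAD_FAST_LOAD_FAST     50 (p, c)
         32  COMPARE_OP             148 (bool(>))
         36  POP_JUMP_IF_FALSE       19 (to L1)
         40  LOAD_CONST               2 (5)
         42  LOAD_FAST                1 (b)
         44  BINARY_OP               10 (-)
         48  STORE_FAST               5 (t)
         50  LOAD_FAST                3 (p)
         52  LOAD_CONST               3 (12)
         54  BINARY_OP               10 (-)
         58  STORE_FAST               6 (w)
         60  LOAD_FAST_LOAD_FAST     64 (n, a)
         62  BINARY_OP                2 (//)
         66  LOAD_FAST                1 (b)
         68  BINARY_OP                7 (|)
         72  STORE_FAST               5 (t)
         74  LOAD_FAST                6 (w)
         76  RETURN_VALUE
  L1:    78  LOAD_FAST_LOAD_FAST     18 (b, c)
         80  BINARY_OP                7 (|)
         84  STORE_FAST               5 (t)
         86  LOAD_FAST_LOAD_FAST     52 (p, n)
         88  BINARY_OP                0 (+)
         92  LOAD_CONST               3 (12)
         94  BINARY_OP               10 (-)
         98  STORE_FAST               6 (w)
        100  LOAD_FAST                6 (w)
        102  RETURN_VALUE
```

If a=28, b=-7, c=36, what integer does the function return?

LOAD_CONST → push 11. Stack: [11]
LOAD_FAST a → push 28. Stack: [11, 28]
BINARY_OP & → 11 & 28 = 8. Stack: [8]
LOAD_FAST_LOAD_FAST c,c → push 36,36. Stack: [8, 36, 36]
BINARY_OP + → 36 + 36 = 72. Stack: [8, 72]
BINARY_OP * → 8 * 72 = 576. Stack: [576]
STORE_FAST p → p=576. Stack: []
LOAD_FAST_LOAD_FAST b,c → push -7,36. Stack: [-7, 36]
BINARY_OP * → -7 * 36 = -252. Stack: [-252]
STORE_FAST n → n=-252. Stack: []
LOAD_FAST_LOAD_FAST p,c → push 576,36. Stack: [576, 36]
COMPARE_OP bool(>) → 576 vs 36 = True. Stack: [True]
POP_JUMP_IF_FALSE → pop True; no jump. Stack: []
LOAD_CONST → push 5. Stack: [5]
LOAD_FAST b → push -7. Stack: [5, -7]
BINARY_OP - → 5 - -7 = 12. Stack: [12]
STORE_FAST t → t=12. Stack: []
LOAD_FAST p → push 576. Stack: [576]
LOAD_CONST → push 12. Stack: [576, 12]
BINARY_OP - → 576 - 12 = 564. Stack: [564]
STORE_FAST w → w=564. Stack: []
LOAD_FAST_LOAD_FAST n,a → push -252,28. Stack: [-252, 28]
BINARY_OP // → -252 // 28 = -9. Stack: [-9]
LOAD_FAST b → push -7. Stack: [-9, -7]
BINARY_OP | → -9 | -7 = -1. Stack: [-1]
STORE_FAST t → t=-1. Stack: []
LOAD_FAST w → push 564. Stack: [564]
RETURN_VALUE → return 564.

564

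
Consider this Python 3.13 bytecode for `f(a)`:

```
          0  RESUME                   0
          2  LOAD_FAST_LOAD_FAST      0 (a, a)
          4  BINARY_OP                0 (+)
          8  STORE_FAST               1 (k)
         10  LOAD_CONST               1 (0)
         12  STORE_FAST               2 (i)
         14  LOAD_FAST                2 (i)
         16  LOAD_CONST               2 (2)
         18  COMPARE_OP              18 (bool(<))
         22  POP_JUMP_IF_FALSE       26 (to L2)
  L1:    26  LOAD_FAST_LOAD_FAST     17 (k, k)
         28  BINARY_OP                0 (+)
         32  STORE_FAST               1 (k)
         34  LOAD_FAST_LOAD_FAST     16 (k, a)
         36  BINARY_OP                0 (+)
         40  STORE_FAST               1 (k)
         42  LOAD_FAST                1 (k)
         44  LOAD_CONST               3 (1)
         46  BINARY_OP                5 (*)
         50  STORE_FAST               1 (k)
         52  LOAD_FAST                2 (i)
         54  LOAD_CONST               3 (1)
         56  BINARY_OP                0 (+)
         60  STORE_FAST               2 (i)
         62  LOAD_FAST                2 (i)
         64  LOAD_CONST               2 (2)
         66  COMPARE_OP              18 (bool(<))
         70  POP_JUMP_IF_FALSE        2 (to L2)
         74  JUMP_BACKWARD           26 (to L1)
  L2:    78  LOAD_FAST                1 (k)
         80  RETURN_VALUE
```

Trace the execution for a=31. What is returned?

LOAD_FAST_LOAD_FAST a,a → push 31,31. Stack: [31, 31]
BINARY_OP + → 31 + 31 = 62. Stack: [62]
STORE_FAST k → k=62. Stack: []
LOAD_CONST → push 0. Stack: [0]
STORE_FAST i → i=0. Stack: []
LOAD_FAST i → push 0. Stack: [0]
LOAD_CONST → push 2. Stack: [0, 2]
COMPARE_OP bool(<) → 0 vs 2 = True. Stack: [True]
POP_JUMP_IF_FALSE → pop True; no jump. Stack: []
LOAD_FAST_LOAD_FAST k,k → push 62,62. Stack: [62, 62]
BINARY_OP + → 62 + 62 = 124. Stack: [124]
STORE_FAST k → k=124. Stack: []
LOAD_FAST_LOAD_FAST k,a → push 124,31. Stack: [124, 31]
BINARY_OP + → 124 + 31 = 155. Stack: [155]
STORE_FAST k → k=155. Stack: []
LOAD_FAST k → push 155. Stack: [155]
LOAD_CONST → push 1. Stack: [155, 1]
BINARY_OP * → 155 * 1 = 155. Stack: [155]
STORE_FAST k → k=155. Stack: []
LOAD_FAST i → push 0. Stack: [0]
LOAD_CONST → push 1. Stack: [0, 1]
BINARY_OP + → 0 + 1 = 1. Stack: [1]
STORE_FAST i → i=1. Stack: []
LOAD_FAST i → push 1. Stack: [1]
LOAD_CONST → push 2. Stack: [1, 2]
COMPARE_OP bool(<) → 1 vs 2 = True. Stack: [True]
POP_JUMP_IF_FALSE → pop True; no jump. Stack: []
LOAD_FAST_LOAD_FAST k,k → push 155,155. Stack: [155, 155]
BINARY_OP + → 155 + 155 = 310. Stack: [310]
STORE_FAST k → k=310. Stack: []
LOAD_FAST_LOAD_FAST k,a → push 310,31. Stack: [310, 31]
BINARY_OP + → 310 + 31 = 341. Stack: [341]
STORE_FAST k → k=341. Stack: []
LOAD_FAST k → push 341. Stack: [341]
LOAD_CONST → push 1. Stack: [341, 1]
BINARY_OP * → 341 * 1 = 341. Stack: [341]
STORE_FAST k → k=341. Stack: []
LOAD_FAST i → push 1. Stack: [1]
LOAD_CONST → push 1. Stack: [1, 1]
BINARY_OP + → 1 + 1 = 2. Stack: [2]
STORE_FAST i → i=2. Stack: []
LOAD_FAST i → push 2. Stack: [2]
LOAD_CONST → push 2. Stack: [2, 2]
COMPARE_OP bool(<) → 2 vs 2 = False. Stack: [False]
POP_JUMP_IF_FALSE → pop False; jump. Stack: []
LOAD_FAST k → push 341. Stack: [341]
RETURN_VALUE → return 341.

341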